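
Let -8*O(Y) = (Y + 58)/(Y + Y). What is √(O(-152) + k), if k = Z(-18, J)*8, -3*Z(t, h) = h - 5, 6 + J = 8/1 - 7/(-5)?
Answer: √21978915/2280 ≈ 2.0562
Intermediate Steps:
J = 17/5 (J = -6 + (8/1 - 7/(-5)) = -6 + (8*1 - 7*(-⅕)) = -6 + (8 + 7/5) = -6 + 47/5 = 17/5 ≈ 3.4000)
Z(t, h) = 5/3 - h/3 (Z(t, h) = -(h - 5)/3 = -(-5 + h)/3 = 5/3 - h/3)
O(Y) = -(58 + Y)/(16*Y) (O(Y) = -(Y + 58)/(8*(Y + Y)) = -(58 + Y)/(8*(2*Y)) = -(58 + Y)*1/(2*Y)/8 = -(58 + Y)/(16*Y))
k = 64/15 (k = (5/3 - ⅓*17/5)*8 = (5/3 - 17/15)*8 = (8/15)*8 = 64/15 ≈ 4.2667)
√(O(-152) + k) = √((1/16)*(-58 - 1*(-152))/(-152) + 64/15) = √((1/16)*(-1/152)*(-58 + 152) + 64/15) = √((1/16)*(-1/152)*94 + 64/15) = √(-47/1216 + 64/15) = √(77119/18240) = √21978915/2280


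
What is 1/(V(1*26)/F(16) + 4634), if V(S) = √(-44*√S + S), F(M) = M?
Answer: 1/(4634 + √(26 - 44*√26)/16) ≈ 0.0002158 - 4.1e-8*I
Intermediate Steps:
V(S) = √(S - 44*√S)
1/(V(1*26)/F(16) + 4634) = 1/(√(1*26 - 44*√26)/16 + 4634) = 1/(√(26 - 44*√26)*(1/16) + 4634) = 1/(√(26 - 44*√26)/16 + 4634) = 1/(4634 + √(26 - 44*√26)/16)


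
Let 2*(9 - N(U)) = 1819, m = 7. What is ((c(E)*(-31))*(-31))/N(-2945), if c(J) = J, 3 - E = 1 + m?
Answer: 9610/1801 ≈ 5.3359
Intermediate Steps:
N(U) = -1801/2 (N(U) = 9 - ½*1819 = 9 - 1819/2 = -1801/2)
E = -5 (E = 3 - (1 + 7) = 3 - 1*8 = 3 - 8 = -5)
((c(E)*(-31))*(-31))/N(-2945) = (-5*(-31)*(-31))/(-1801/2) = (155*(-31))*(-2/1801) = -4805*(-2/1801) = 9610/1801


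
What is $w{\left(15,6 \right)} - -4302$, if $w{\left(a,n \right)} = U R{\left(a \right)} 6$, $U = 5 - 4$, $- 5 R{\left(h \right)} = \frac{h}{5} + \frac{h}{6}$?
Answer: $\frac{21477}{5} \approx 4295.4$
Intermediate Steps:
$R{\left(h \right)} = - \frac{11 h}{150}$ ($R{\left(h \right)} = - \frac{\frac{h}{5} + \frac{h}{6}}{5} = - \frac{\frac{11}{30} h}{5} = - \frac{11 h}{150}$)
$U = 1$
$w{\left(a,n \right)} = - \frac{11 a}{25}$ ($w{\left(a,n \right)} = 1 \left(- \frac{11 a}{150}\right) 6 = - \frac{11 a}{150} \cdot 6 = - \frac{11 a}{25}$)
$w{\left(15,6 \right)} - -4302 = \left(- \frac{11}{25}\right) 15 - -4302 = - \frac{33}{5} + 4302 = \frac{21477}{5}$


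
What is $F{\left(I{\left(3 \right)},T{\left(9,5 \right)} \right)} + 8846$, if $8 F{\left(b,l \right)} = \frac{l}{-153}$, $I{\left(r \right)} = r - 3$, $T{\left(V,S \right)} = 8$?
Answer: $\frac{1353437}{153} \approx 8846.0$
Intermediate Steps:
$I{\left(r \right)} = -3 + r$ ($I{\left(r \right)} = r - 3 = -3 + r$)
$F{\left(b,l \right)} = - \frac{l}{1224}$ ($F{\left(b,l \right)} = \frac{l \frac{1}{-153}}{8} = \frac{l \left(- \frac{1}{153}\right)}{8} = \frac{\left(- \frac{1}{153}\right) l}{8} = - \frac{l}{1224}$)
$F{\left(I{\left(3 \right)},T{\left(9,5 \right)} \right)} + 8846 = \left(- \frac{1}{1224}\right) 8 + 8846 = - \frac{1}{153} + 8846 = \frac{1353437}{153}$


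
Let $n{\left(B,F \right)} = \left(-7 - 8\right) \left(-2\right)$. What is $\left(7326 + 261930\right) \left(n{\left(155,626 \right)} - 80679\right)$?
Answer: $-21715227144$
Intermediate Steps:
$n{\left(B,F \right)} = 30$ ($n{\left(B,F \right)} = \left(-15\right) \left(-2\right) = 30$)
$\left(7326 + 261930\right) \left(n{\left(155,626 \right)} - 80679\right) = \left(7326 + 261930\right) \left(30 - 80679\right) = 269256 \left(-80649\right) = -21715227144$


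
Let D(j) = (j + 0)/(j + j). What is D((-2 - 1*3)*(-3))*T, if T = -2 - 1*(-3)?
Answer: 1/2 ≈ 0.50000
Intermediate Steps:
D(j) = 1/2 (D(j) = j/((2*j)) = j*(1/(2*j)) = 1/2)
T = 1 (T = -2 + 3 = 1)
D((-2 - 1*3)*(-3))*T = (1/2)*1 = 1/2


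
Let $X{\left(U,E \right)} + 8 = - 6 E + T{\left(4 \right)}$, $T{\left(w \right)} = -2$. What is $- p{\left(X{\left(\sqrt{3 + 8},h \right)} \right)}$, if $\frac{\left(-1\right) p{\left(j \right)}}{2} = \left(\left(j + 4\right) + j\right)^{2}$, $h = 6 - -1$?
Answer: $20000$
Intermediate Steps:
$h = 7$ ($h = 6 + 1 = 7$)
$X{\left(U,E \right)} = -10 - 6 E$ ($X{\left(U,E \right)} = -8 - \left(2 + 6 E\right) = -10 - 6 E$)
$p{\left(j \right)} = - 2 \left(4 + 2 j\right)^{2}$ ($p{\left(j \right)} = - 2 \left(\left(j + 4\right) + j\right)^{2} = - 2 \left(\left(4 + j\right) + j\right)^{2} = - 2 \left(4 + 2 j\right)^{2}$)
$- p{\left(X{\left(\sqrt{3 + 8},h \right)} \right)} = - \left(-8\right) \left(2 - 52\right)^{2} = - \left(-8\right) \left(-50\right)^{2} = - \left(-8\right) 2500 = \left(-1\right) \left(-20000\right) = 20000$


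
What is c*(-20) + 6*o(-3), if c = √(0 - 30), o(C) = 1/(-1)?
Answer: -6 - 20*I*√30 ≈ -6.0 - 109.54*I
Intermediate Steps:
o(C) = -1
c = I*√30 (c = √(-30) = I*√30 ≈ 5.4772*I)
c*(-20) + 6*o(-3) = (I*√30)*(-20) + 6*(-1) = -20*I*√30 - 6 = -6 - 20*I*√30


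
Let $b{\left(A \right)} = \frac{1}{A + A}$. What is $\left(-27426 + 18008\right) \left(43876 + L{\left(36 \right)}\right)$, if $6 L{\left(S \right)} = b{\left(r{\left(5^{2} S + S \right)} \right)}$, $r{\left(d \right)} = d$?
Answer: $- \frac{2320666932197}{5616} \approx -4.1322 \cdot 10^{8}$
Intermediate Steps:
$b{\left(A \right)} = \frac{1}{2 A}$
$L{\left(S \right)} = \frac{1}{312 S}$ ($L{\left(S \right)} = \frac{\frac{1}{2} \frac{1}{5^{2} S + S}}{6} = \frac{\frac{1}{2} \frac{1}{25 S + S}}{6} = \frac{\frac{1}{2} \frac{1}{26 S}}{6} = \frac{\frac{1}{52} \frac{1}{S}}{6} = \frac{1}{312 S}$)
$\left(-27426 + 18008\right) \left(43876 + L{\left(36 \right)}\right) = \left(-27426 + 18008\right) \left(43876 + \frac{1}{312 \cdot 36}\right) = - 9418 \left(43876 + \frac{1}{312} \cdot \frac{1}{36}\right) = - 9418 \left(43876 + \frac{1}{11232}\right) = \left(-9418\right) \frac{492815233}{11232} = - \frac{2320666932197}{5616}$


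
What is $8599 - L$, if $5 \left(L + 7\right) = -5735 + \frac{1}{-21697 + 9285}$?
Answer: $\frac{605271181}{62060} \approx 9753.0$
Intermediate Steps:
$L = - \frac{71617241}{62060}$ ($L = -7 + \frac{-5735 + \frac{1}{-21697 + 9285}}{5} = -7 + \frac{-5735 + \frac{1}{-12412}}{5} = -7 + \frac{-5735 - \frac{1}{12412}}{5} = -7 + \frac{1}{5} \left(- \frac{71182821}{12412}\right) = -7 - \frac{71182821}{62060} = - \frac{71617241}{62060} \approx -1154.0$)
$8599 - L = 8599 - - \frac{71617241}{62060} = 8599 + \frac{71617241}{62060} = \frac{605271181}{62060}$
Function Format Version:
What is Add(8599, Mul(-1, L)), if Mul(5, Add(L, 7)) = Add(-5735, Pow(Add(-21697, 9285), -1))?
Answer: Rational(605271181, 62060) ≈ 9753.0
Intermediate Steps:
L = Rational(-71617241, 62060) (L = Add(-7, Mul(Rational(1, 5), Add(-5735, Pow(Add(-21697, 9285), -1)))) = Add(-7, Mul(Rational(1, 5), Add(-5735, Pow(-12412, -1)))) = Add(-7, Mul(Rational(1, 5), Add(-5735, Rational(-1, 12412)))) = Add(-7, Mul(Rational(1, 5), Rational(-71182821, 12412))) = Add(-7, Rational(-71182821, 62060)) = Rational(-71617241, 62060) ≈ -1154.0)
Add(8599, Mul(-1, L)) = Add(8599, Mul(-1, Rational(-71617241, 62060))) = Add(8599, Rational(71617241, 62060)) = Rational(605271181, 62060)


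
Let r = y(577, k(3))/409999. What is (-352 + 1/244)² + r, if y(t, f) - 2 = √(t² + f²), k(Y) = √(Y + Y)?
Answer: 3024389098832303/24409700464 + √332935/409999 ≈ 1.2390e+5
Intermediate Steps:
k(Y) = √2*√Y (k(Y) = √(2*Y) = √2*√Y)
y(t, f) = 2 + √(f² + t²) (y(t, f) = 2 + √(t² + f²) = 2 + √(f² + t²))
r = 2/409999 + √332935/409999 (r = (2 + √((√2*√3)² + 577²))/409999 = (2 + √((√6)² + 332929))*(1/409999) = (2 + √(6 + 332929))*(1/409999) = (2 + √332935)*(1/409999) = 2/409999 + √332935/409999 ≈ 0.0014122)
(-352 + 1/244)² + r = (-352 + 1/244)² + (2/409999 + √332935/409999) = (-85887/244)² + (2/409999 + √332935/409999) = 7376576769/59536 + (2/409999 + √332935/409999) = 3024389098832303/24409700464 + √332935/409999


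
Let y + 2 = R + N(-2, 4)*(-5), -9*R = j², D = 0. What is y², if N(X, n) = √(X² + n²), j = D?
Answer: 504 + 40*√5 ≈ 593.44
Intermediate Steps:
j = 0
R = 0 (R = -⅑*0² = -⅑*0 = 0)
y = -2 - 10*√5 (y = -2 + (0 + √((-2)² + 4²)*(-5)) = -2 + (0 + √(4 + 16)*(-5)) = -2 + (0 + √20*(-5)) = -2 + (0 + (2*√5)*(-5)) = -2 + (0 - 10*√5) = -2 - 10*√5 ≈ -24.361)
y² = (-2 - 10*√5)²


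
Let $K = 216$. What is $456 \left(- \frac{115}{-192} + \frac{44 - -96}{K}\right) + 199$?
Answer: $\frac{55273}{72} \approx 767.68$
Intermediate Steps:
$456 \left(- \frac{115}{-192} + \frac{44 - -96}{K}\right) + 199 = 456 \left(- \frac{115}{-192} + \frac{44 - -96}{216}\right) + 199 = 456 \left(\left(-115\right) \left(- \frac{1}{192}\right) + \left(44 + 96\right) \frac{1}{216}\right) + 199 = 456 \left(\frac{115}{192} + 140 \cdot \frac{1}{216}\right) + 199 = 456 \left(\frac{115}{192} + \frac{35}{54}\right) + 199 = 456 \cdot \frac{2155}{1728} + 199 = \frac{40945}{72} + 199 = \frac{55273}{72}$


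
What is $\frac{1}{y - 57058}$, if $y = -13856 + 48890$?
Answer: $- \frac{1}{22024} \approx -4.5405 \cdot 10^{-5}$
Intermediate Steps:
$y = 35034$
$\frac{1}{y - 57058} = \frac{1}{35034 - 57058} = \frac{1}{-22024} = - \frac{1}{22024}$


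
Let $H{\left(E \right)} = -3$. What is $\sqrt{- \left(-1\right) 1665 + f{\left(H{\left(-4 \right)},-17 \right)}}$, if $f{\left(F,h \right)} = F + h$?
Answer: $\sqrt{1645} \approx 40.559$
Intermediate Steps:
$\sqrt{- \left(-1\right) 1665 + f{\left(H{\left(-4 \right)},-17 \right)}} = \sqrt{- \left(-1\right) 1665 - 20} = \sqrt{\left(-1\right) \left(-1665\right) - 20} = \sqrt{1665 - 20} = \sqrt{1645}$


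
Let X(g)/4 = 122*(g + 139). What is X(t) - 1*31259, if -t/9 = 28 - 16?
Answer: -16131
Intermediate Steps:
t = -108 (t = -9*(28 - 16) = -9*12 = -108)
X(g) = 67832 + 488*g (X(g) = 4*(122*(g + 139)) = 4*(122*(139 + g)) = 4*(16958 + 122*g) = 67832 + 488*g)
X(t) - 1*31259 = (67832 + 488*(-108)) - 1*31259 = (67832 - 52704) - 31259 = 15128 - 31259 = -16131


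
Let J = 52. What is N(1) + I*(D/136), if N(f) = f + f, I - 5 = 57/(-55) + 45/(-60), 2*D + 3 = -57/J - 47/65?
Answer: 30230929/15558400 ≈ 1.9431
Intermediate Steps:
D = -1253/520 (D = -3/2 + (-57/52 - 47/65)/2 = -3/2 + (½)*(-473/260) = -3/2 - 473/520 = -1253/520 ≈ -2.4096)
I = 707/220 (I = 5 + (57/(-55) + 45/(-60)) = 5 + (57*(-1/55) + 45*(-1/60)) = 5 + (-57/55 - ¾) = 5 - 393/220 = 707/220 ≈ 3.2136)
N(f) = 2*f
N(1) + I*(D/136) = 2*1 + 707*(-1253/520/136)/220 = 2 + 707*(-1253/520*1/136)/220 = 2 + (707/220)*(-1253/70720) = 2 - 885871/15558400 = 30230929/15558400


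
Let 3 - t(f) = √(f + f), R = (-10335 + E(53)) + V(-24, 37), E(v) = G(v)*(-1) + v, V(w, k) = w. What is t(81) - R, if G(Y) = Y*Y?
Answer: 13118 - 9*√2 ≈ 13105.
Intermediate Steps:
G(Y) = Y²
E(v) = v - v² (E(v) = v²*(-1) + v = -v² + v = v - v²)
R = -13115 (R = (-10335 + 53*(1 - 1*53)) - 24 = (-10335 + 53*(1 - 53)) - 24 = (-10335 + 53*(-52)) - 24 = (-10335 - 2756) - 24 = -13091 - 24 = -13115)
t(f) = 3 - √2*√f (t(f) = 3 - √(f + f) = 3 - √(2*f) = 3 - √2*√f)
t(81) - R = (3 - √2*√81) - 1*(-13115) = (3 - 1*√2*9) + 13115 = (3 - 9*√2) + 13115 = 13118 - 9*√2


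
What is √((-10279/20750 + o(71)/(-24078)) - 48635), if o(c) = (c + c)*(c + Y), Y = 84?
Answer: I*√121405546599240212970/49961850 ≈ 220.54*I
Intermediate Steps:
o(c) = 2*c*(84 + c) (o(c) = (c + c)*(c + 84) = (2*c)*(84 + c) = 2*c*(84 + c))
√((-10279/20750 + o(71)/(-24078)) - 48635) = √((-10279/20750 + (2*71*(84 + 71))/(-24078)) - 48635) = √((-10279*1/20750 + (2*71*155)*(-1/24078)) - 48635) = √((-10279/20750 + 22010*(-1/24078)) - 48635) = √((-10279/20750 - 11005/12039) - 48635) = √(-352102631/249809250 - 48635) = √(-12149824976381/249809250) = I*√121405546599240212970/49961850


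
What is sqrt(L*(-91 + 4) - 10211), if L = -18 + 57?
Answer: 2*I*sqrt(3401) ≈ 116.64*I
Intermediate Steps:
L = 39
sqrt(L*(-91 + 4) - 10211) = sqrt(39*(-91 + 4) - 10211) = sqrt(39*(-87) - 10211) = sqrt(-3393 - 10211) = sqrt(-13604) = 2*I*sqrt(3401)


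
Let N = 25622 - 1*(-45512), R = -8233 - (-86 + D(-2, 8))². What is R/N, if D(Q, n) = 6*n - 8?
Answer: -10349/71134 ≈ -0.14549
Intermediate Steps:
D(Q, n) = -8 + 6*n
R = -10349 (R = -8233 - (-86 + (-8 + 6*8))² = -8233 - (-86 + (-8 + 48))² = -8233 - (-86 + 40)² = -8233 - 1*(-46)² = -8233 - 1*2116 = -8233 - 2116 = -10349)
N = 71134 (N = 25622 + 45512 = 71134)
R/N = -10349/71134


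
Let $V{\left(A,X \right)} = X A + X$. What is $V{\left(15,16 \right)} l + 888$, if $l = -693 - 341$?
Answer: $-263816$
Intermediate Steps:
$V{\left(A,X \right)} = X + A X$ ($V{\left(A,X \right)} = A X + X = X + A X$)
$l = -1034$ ($l = -693 - 341 = -1034$)
$V{\left(15,16 \right)} l + 888 = 16 \left(1 + 15\right) \left(-1034\right) + 888 = 16 \cdot 16 \left(-1034\right) + 888 = 256 \left(-1034\right) + 888 = -264704 + 888 = -263816$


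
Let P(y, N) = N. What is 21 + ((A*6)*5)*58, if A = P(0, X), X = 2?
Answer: 3501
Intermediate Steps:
A = 2
21 + ((A*6)*5)*58 = 21 + ((2*6)*5)*58 = 21 + (12*5)*58 = 21 + 60*58 = 21 + 3480 = 3501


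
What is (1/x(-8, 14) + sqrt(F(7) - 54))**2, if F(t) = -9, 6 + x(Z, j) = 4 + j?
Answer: -9071/144 + I*sqrt(7)/2 ≈ -62.993 + 1.3229*I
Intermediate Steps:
x(Z, j) = -2 + j (x(Z, j) = -6 + (4 + j) = -2 + j)
(1/x(-8, 14) + sqrt(F(7) - 54))**2 = (1/(-2 + 14) + sqrt(-9 - 54))**2 = (1/12 + sqrt(-63))**2 = (1/12 + 3*I*sqrt(7))**2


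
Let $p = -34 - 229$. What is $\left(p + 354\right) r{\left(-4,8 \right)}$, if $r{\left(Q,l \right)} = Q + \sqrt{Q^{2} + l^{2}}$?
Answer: $-364 + 364 \sqrt{5} \approx 449.93$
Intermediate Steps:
$p = -263$ ($p = -34 - 229 = -263$)
$\left(p + 354\right) r{\left(-4,8 \right)} = \left(-263 + 354\right) \left(-4 + \sqrt{\left(-4\right)^{2} + 8^{2}}\right) = 91 \left(-4 + \sqrt{16 + 64}\right) = 91 \left(-4 + \sqrt{80}\right) = 91 \left(-4 + 4 \sqrt{5}\right) = -364 + 364 \sqrt{5}$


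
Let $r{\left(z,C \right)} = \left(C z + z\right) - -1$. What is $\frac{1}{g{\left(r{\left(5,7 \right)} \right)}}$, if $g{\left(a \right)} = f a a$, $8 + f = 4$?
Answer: $- \frac{1}{6724} \approx -0.00014872$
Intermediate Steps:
$f = -4$ ($f = -8 + 4 = -4$)
$r{\left(z,C \right)} = 1 + z + C z$ ($r{\left(z,C \right)} = \left(z + C z\right) + 1 = 1 + z + C z$)
$g{\left(a \right)} = - 4 a^{2}$ ($g{\left(a \right)} = - 4 a a = - 4 a^{2}$)
$\frac{1}{g{\left(r{\left(5,7 \right)} \right)}} = \frac{1}{\left(-4\right) \left(1 + 5 + 7 \cdot 5\right)^{2}} = \frac{1}{\left(-4\right) \left(1 + 5 + 35\right)^{2}} = \frac{1}{\left(-4\right) 41^{2}} = \frac{1}{\left(-4\right) 1681} = \frac{1}{-6724} = - \frac{1}{6724}$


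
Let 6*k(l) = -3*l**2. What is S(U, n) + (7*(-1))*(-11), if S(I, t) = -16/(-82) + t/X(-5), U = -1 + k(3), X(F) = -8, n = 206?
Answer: 8437/164 ≈ 51.445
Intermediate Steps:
k(l) = -l**2/2 (k(l) = (-3*l**2)/6 = -l**2/2)
U = -11/2 (U = -1 - 1/2*3**2 = -1 - 1/2*9 = -1 - 9/2 = -11/2 ≈ -5.5000)
S(I, t) = 8/41 - t/8 (S(I, t) = -16/(-82) + t/(-8) = -16*(-1/82) + t*(-1/8) = 8/41 - t/8)
S(U, n) + (7*(-1))*(-11) = (8/41 - 1/8*206) + (7*(-1))*(-11) = (8/41 - 103/4) - 7*(-11) = -4191/164 + 77 = 8437/164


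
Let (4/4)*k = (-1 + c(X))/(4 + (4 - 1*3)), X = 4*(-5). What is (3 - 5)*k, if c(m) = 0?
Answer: ⅖ ≈ 0.40000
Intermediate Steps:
X = -20
k = -⅕ (k = (-1 + 0)/(4 + (4 - 1*3)) = -1/(4 + (4 - 3)) = -1/(4 + 1) = -1/5 = -1*⅕ = -⅕ ≈ -0.20000)
(3 - 5)*k = (3 - 5)*(-⅕) = -2*(-⅕) = ⅖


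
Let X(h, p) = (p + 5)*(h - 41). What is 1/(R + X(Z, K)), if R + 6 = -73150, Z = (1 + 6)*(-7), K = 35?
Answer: -1/76756 ≈ -1.3028e-5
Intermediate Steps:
Z = -49 (Z = 7*(-7) = -49)
X(h, p) = (-41 + h)*(5 + p) (X(h, p) = (5 + p)*(-41 + h) = (-41 + h)*(5 + p))
R = -73156 (R = -6 - 73150 = -73156)
1/(R + X(Z, K)) = 1/(-73156 + (-205 - 41*35 + 5*(-49) - 49*35)) = 1/(-73156 + (-205 - 1435 - 245 - 1715)) = 1/(-73156 - 3600) = 1/(-76756) = -1/76756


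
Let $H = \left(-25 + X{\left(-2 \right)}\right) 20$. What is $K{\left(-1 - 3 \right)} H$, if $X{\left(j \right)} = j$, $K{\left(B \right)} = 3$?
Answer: $-1620$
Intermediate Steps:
$H = -540$ ($H = \left(-25 - 2\right) 20 = \left(-27\right) 20 = -540$)
$K{\left(-1 - 3 \right)} H = 3 \left(-540\right) = -1620$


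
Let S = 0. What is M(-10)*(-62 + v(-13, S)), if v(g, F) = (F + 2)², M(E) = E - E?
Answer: 0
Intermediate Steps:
M(E) = 0
v(g, F) = (2 + F)²
M(-10)*(-62 + v(-13, S)) = 0*(-62 + (2 + 0)²) = 0*(-62 + 2²) = 0*(-62 + 4) = 0*(-58) = 0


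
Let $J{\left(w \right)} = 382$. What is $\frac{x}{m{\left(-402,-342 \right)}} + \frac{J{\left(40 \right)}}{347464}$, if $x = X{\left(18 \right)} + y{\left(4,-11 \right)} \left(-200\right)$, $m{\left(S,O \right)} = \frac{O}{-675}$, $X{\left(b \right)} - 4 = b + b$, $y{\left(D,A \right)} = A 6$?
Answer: $\frac{86257941629}{3300908} \approx 26132.0$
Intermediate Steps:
$y{\left(D,A \right)} = 6 A$
$X{\left(b \right)} = 4 + 2 b$ ($X{\left(b \right)} = 4 + \left(b + b\right) = 4 + 2 b$)
$m{\left(S,O \right)} = - \frac{O}{675}$ ($m{\left(S,O \right)} = O \left(- \frac{1}{675}\right) = - \frac{O}{675}$)
$x = 13240$ ($x = \left(4 + 2 \cdot 18\right) + 6 \left(-11\right) \left(-200\right) = \left(4 + 36\right) - -13200 = 40 + 13200 = 13240$)
$\frac{x}{m{\left(-402,-342 \right)}} + \frac{J{\left(40 \right)}}{347464} = \frac{13240}{\left(- \frac{1}{675}\right) \left(-342\right)} + \frac{382}{347464} = \frac{13240}{\frac{38}{75}} + 382 \cdot \frac{1}{347464} = 13240 \cdot \frac{75}{38} + \frac{191}{173732} = \frac{496500}{19} + \frac{191}{173732} = \frac{86257941629}{3300908}$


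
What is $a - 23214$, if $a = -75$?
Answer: $-23289$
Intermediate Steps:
$a - 23214 = -75 - 23214 = -23289$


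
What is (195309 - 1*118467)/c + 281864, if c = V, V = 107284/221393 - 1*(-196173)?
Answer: 12241775365933778/43431436273 ≈ 2.8186e+5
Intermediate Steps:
V = 43431436273/221393 (V = 107284*(1/221393) + 196173 = 107284/221393 + 196173 = 43431436273/221393 ≈ 1.9617e+5)
c = 43431436273/221393 ≈ 1.9617e+5
(195309 - 1*118467)/c + 281864 = (195309 - 1*118467)/(43431436273/221393) + 281864 = (195309 - 118467)*(221393/43431436273) + 281864 = 76842*(221393/43431436273) + 281864 = 17012280906/43431436273 + 281864 = 12241775365933778/43431436273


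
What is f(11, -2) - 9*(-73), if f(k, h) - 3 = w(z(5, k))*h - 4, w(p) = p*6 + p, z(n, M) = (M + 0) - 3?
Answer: 544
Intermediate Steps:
z(n, M) = -3 + M (z(n, M) = M - 3 = -3 + M)
w(p) = 7*p (w(p) = 6*p + p = 7*p)
f(k, h) = -1 + h*(-21 + 7*k) (f(k, h) = 3 + ((7*(-3 + k))*h - 4) = 3 + ((-21 + 7*k)*h - 4) = 3 + (h*(-21 + 7*k) - 4) = 3 + (-4 + h*(-21 + 7*k)) = -1 + h*(-21 + 7*k))
f(11, -2) - 9*(-73) = (-1 + 7*(-2)*(-3 + 11)) - 9*(-73) = (-1 + 7*(-2)*8) + 657 = (-1 - 112) + 657 = -113 + 657 = 544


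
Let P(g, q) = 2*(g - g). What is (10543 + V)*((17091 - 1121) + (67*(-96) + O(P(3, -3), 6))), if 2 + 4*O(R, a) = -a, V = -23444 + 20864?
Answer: 75935168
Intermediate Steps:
P(g, q) = 0 (P(g, q) = 2*0 = 0)
V = -2580
O(R, a) = -½ - a/4 (O(R, a) = -½ + (-a)/4 = -½ - a/4)
(10543 + V)*((17091 - 1121) + (67*(-96) + O(P(3, -3), 6))) = (10543 - 2580)*((17091 - 1121) + (67*(-96) + (-½ - ¼*6))) = 7963*(15970 + (-6432 + (-½ - 3/2))) = 7963*(15970 + (-6432 - 2)) = 7963*(15970 - 6434) = 7963*9536 = 75935168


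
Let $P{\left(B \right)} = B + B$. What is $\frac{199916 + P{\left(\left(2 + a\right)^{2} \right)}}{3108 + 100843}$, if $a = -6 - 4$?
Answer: $\frac{200044}{103951} \approx 1.9244$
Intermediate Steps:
$a = -10$
$P{\left(B \right)} = 2 B$
$\frac{199916 + P{\left(\left(2 + a\right)^{2} \right)}}{3108 + 100843} = \frac{199916 + 2 \left(2 - 10\right)^{2}}{3108 + 100843} = \frac{199916 + 2 \left(-8\right)^{2}}{103951} = \left(199916 + 2 \cdot 64\right) \frac{1}{103951} = \left(199916 + 128\right) \frac{1}{103951} = 200044 \cdot \frac{1}{103951} = \frac{200044}{103951}$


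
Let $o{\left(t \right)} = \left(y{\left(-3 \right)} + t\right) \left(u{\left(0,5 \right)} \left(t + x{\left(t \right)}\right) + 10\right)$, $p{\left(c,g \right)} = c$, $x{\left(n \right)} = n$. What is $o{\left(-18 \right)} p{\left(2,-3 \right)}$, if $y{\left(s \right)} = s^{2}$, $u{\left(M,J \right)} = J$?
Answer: $3060$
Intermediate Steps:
$o{\left(t \right)} = \left(9 + t\right) \left(10 + 10 t\right)$ ($o{\left(t \right)} = \left(\left(-3\right)^{2} + t\right) \left(5 \left(t + t\right) + 10\right) = \left(9 + t\right) \left(5 \cdot 2 t + 10\right) = \left(9 + t\right) \left(10 t + 10\right) = \left(9 + t\right) \left(10 + 10 t\right)$)
$o{\left(-18 \right)} p{\left(2,-3 \right)} = \left(90 + 10 \left(-18\right)^{2} + 100 \left(-18\right)\right) 2 = \left(90 + 10 \cdot 324 - 1800\right) 2 = \left(90 + 3240 - 1800\right) 2 = 1530 \cdot 2 = 3060$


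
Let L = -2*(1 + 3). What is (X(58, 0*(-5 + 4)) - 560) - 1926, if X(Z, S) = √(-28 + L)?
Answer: -2486 + 6*I ≈ -2486.0 + 6.0*I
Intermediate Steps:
L = -8 (L = -2*4 = -8)
X(Z, S) = 6*I (X(Z, S) = √(-28 - 8) = √(-36) = 6*I)
(X(58, 0*(-5 + 4)) - 560) - 1926 = (6*I - 560) - 1926 = (-560 + 6*I) - 1926 = -2486 + 6*I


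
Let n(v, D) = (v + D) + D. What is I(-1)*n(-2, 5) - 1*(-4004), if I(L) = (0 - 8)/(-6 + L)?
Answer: 28092/7 ≈ 4013.1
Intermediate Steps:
n(v, D) = v + 2*D (n(v, D) = (D + v) + D = v + 2*D)
I(L) = -8/(-6 + L)
I(-1)*n(-2, 5) - 1*(-4004) = (-8/(-6 - 1))*(-2 + 2*5) - 1*(-4004) = (-8/(-7))*(-2 + 10) + 4004 = -8*(-⅐)*8 + 4004 = (8/7)*8 + 4004 = 64/7 + 4004 = 28092/7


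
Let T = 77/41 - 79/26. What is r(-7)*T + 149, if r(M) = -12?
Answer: 86839/533 ≈ 162.93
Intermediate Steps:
T = -1237/1066 (T = 77*(1/41) - 79*1/26 = 77/41 - 79/26 = -1237/1066 ≈ -1.1604)
r(-7)*T + 149 = -12*(-1237/1066) + 149 = 7422/533 + 149 = 86839/533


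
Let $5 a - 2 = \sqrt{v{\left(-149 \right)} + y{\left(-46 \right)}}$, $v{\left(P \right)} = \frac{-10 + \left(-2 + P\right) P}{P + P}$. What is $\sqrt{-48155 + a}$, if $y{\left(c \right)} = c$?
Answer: $\frac{\sqrt{-106908027460 + 1490 i \sqrt{10786706}}}{1490} \approx 0.0050224 + 219.44 i$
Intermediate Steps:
$v{\left(P \right)} = \frac{-10 + P \left(-2 + P\right)}{2 P}$
$a = \frac{2}{5} + \frac{i \sqrt{10786706}}{1490}$ ($a = \frac{2}{5} + \frac{\sqrt{\left(-1 + \frac{1}{2} \left(-149\right) - \frac{5}{-149}\right) - 46}}{5} = \frac{2}{5} + \frac{\sqrt{\left(-1 - \frac{149}{2} - - \frac{5}{149}\right) - 46}}{5} = \frac{2}{5} + \frac{\sqrt{\left(-1 - \frac{149}{2} + \frac{5}{149}\right) - 46}}{5} = \frac{2}{5} + \frac{\sqrt{- \frac{22489}{298} - 46}}{5} = \frac{2}{5} + \frac{\sqrt{- \frac{36197}{298}}}{5} = \frac{2}{5} + \frac{\frac{1}{298} i \sqrt{10786706}}{5} = \frac{2}{5} + \frac{i \sqrt{10786706}}{1490} \approx 0.4 + 2.2042 i$)
$\sqrt{-48155 + a} = \sqrt{-48155 + \left(\frac{2}{5} + \frac{i \sqrt{10786706}}{1490}\right)} = \sqrt{- \frac{240773}{5} + \frac{i \sqrt{10786706}}{1490}}$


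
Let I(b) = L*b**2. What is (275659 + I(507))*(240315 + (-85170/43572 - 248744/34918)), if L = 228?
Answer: 105530948880345882243/7458074 ≈ 1.4150e+13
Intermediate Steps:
I(b) = 228*b**2
(275659 + I(507))*(240315 + (-85170/43572 - 248744/34918)) = (275659 + 228*507**2)*(240315 + (-85170/43572 - 248744/34918)) = (275659 + 228*257049)*(240315 + (-85170*1/43572 - 248744*1/34918)) = (275659 + 58607172)*(240315 + (-14195/7262 - 7316/1027)) = 58882831*(240315 - 67707057/7458074) = 58882831*(1792219346253/7458074) = 105530948880345882243/7458074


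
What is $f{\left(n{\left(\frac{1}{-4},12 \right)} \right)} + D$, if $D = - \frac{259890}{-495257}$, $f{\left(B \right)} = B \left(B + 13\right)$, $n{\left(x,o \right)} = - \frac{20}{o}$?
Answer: $- \frac{81854680}{4457313} \approx -18.364$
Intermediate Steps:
$f{\left(B \right)} = B \left(13 + B\right)$
$D = \frac{259890}{495257}$ ($D = \left(-259890\right) \left(- \frac{1}{495257}\right) = \frac{259890}{495257} \approx 0.52476$)
$f{\left(n{\left(\frac{1}{-4},12 \right)} \right)} + D = - \frac{20}{12} \left(13 - \frac{20}{12}\right) + \frac{259890}{495257} = \left(-20\right) \frac{1}{12} \left(13 - \frac{5}{3}\right) + \frac{259890}{495257} = - \frac{5 \left(13 - \frac{5}{3}\right)}{3} + \frac{259890}{495257} = \left(- \frac{5}{3}\right) \frac{34}{3} + \frac{259890}{495257} = - \frac{170}{9} + \frac{259890}{495257} = - \frac{81854680}{4457313}$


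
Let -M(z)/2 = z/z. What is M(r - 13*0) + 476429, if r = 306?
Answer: 476427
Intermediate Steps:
M(z) = -2 (M(z) = -2*z/z = -2*1 = -2)
M(r - 13*0) + 476429 = -2 + 476429 = 476427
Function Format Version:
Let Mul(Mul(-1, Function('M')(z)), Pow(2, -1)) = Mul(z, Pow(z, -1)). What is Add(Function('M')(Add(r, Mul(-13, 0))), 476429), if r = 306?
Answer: 476427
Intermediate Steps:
Function('M')(z) = -2 (Function('M')(z) = Mul(-2, Mul(z, Pow(z, -1))) = Mul(-2, 1) = -2)
Add(Function('M')(Add(r, Mul(-13, 0))), 476429) = Add(-2, 476429) = 476427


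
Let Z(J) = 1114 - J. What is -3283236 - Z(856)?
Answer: -3283494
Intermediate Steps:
-3283236 - Z(856) = -3283236 - (1114 - 1*856) = -3283236 - (1114 - 856) = -3283236 - 1*258 = -3283236 - 258 = -3283494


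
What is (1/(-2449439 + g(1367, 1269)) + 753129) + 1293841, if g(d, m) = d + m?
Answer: 5008532336909/2446803 ≈ 2.0470e+6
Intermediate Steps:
(1/(-2449439 + g(1367, 1269)) + 753129) + 1293841 = (1/(-2449439 + (1367 + 1269)) + 753129) + 1293841 = (1/(-2449439 + 2636) + 753129) + 1293841 = (1/(-2446803) + 753129) + 1293841 = (-1/2446803 + 753129) + 1293841 = 1842758296586/2446803 + 1293841 = 5008532336909/2446803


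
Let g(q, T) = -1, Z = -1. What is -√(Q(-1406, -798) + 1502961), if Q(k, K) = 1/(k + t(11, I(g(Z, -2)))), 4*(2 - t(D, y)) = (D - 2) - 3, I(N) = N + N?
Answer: -√11875978490259/2811 ≈ -1226.0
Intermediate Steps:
I(N) = 2*N
t(D, y) = 13/4 - D/4 (t(D, y) = 2 - ((D - 2) - 3)/4 = 2 - ((-2 + D) - 3)/4 = 2 - (-5 + D)/4 = 2 + (5/4 - D/4) = 13/4 - D/4)
Q(k, K) = 1/(½ + k) (Q(k, K) = 1/(k + (13/4 - ¼*11)) = 1/(k + (13/4 - 11/4)) = 1/(k + ½) = 1/(½ + k))
-√(Q(-1406, -798) + 1502961) = -√(2/(1 + 2*(-1406)) + 1502961) = -√(2/(1 - 2812) + 1502961) = -√(2/(-2811) + 1502961) = -√(2*(-1/2811) + 1502961) = -√(-2/2811 + 1502961) = -√(4224823369/2811) = -√11875978490259/2811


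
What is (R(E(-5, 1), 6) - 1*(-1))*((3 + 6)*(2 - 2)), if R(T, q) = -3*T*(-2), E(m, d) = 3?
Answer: 0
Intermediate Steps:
R(T, q) = 6*T
(R(E(-5, 1), 6) - 1*(-1))*((3 + 6)*(2 - 2)) = (6*3 - 1*(-1))*((3 + 6)*(2 - 2)) = (18 + 1)*(9*0) = 19*0 = 0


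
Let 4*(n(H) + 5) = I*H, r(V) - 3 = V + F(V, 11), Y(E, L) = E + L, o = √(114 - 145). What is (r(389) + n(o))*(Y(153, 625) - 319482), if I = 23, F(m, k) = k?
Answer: -126844192 - 1832548*I*√31 ≈ -1.2684e+8 - 1.0203e+7*I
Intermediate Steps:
o = I*√31 (o = √(-31) = I*√31 ≈ 5.5678*I)
r(V) = 14 + V (r(V) = 3 + (V + 11) = 3 + (11 + V) = 14 + V)
n(H) = -5 + 23*H/4 (n(H) = -5 + (23*H)/4 = -5 + 23*H/4)
(r(389) + n(o))*(Y(153, 625) - 319482) = ((14 + 389) + (-5 + 23*(I*√31)/4))*((153 + 625) - 319482) = (403 + (-5 + 23*I*√31/4))*(778 - 319482) = (398 + 23*I*√31/4)*(-318704) = -126844192 - 1832548*I*√31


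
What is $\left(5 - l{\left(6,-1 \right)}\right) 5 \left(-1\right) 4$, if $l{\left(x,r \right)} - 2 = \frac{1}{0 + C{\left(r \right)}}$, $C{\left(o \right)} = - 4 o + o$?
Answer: $- \frac{160}{3} \approx -53.333$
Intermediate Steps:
$C{\left(o \right)} = - 3 o$
$l{\left(x,r \right)} = 2 - \frac{1}{3 r}$ ($l{\left(x,r \right)} = 2 + \frac{1}{0 - 3 r} = 2 + \frac{1}{\left(-3\right) r} = 2 - \frac{1}{3 r}$)
$\left(5 - l{\left(6,-1 \right)}\right) 5 \left(-1\right) 4 = \left(5 - \left(2 - \frac{1}{3 \left(-1\right)}\right)\right) 5 \left(-1\right) 4 = \left(5 - \left(2 - - \frac{1}{3}\right)\right) \left(\left(-5\right) 4\right) = \left(5 - \left(2 + \frac{1}{3}\right)\right) \left(-20\right) = \left(5 - \frac{7}{3}\right) \left(-20\right) = \frac{8}{3} \left(-20\right) = - \frac{160}{3}$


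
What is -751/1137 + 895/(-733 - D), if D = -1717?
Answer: 30959/124312 ≈ 0.24904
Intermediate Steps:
-751/1137 + 895/(-733 - D) = -751/1137 + 895/(-733 - 1*(-1717)) = -751*1/1137 + 895/(-733 + 1717) = -751/1137 + 895/984 = 30959/124312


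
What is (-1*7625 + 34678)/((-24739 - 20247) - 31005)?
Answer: -27053/75991 ≈ -0.35600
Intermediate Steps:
(-1*7625 + 34678)/((-24739 - 20247) - 31005) = (-7625 + 34678)/(-44986 - 31005) = 27053/(-75991) = 27053*(-1/75991) = -27053/75991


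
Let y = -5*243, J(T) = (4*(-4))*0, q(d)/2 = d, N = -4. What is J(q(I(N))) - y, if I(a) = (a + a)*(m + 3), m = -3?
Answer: 1215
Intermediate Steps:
I(a) = 0 (I(a) = (a + a)*(-3 + 3) = (2*a)*0 = 0)
q(d) = 2*d
J(T) = 0 (J(T) = -16*0 = 0)
y = -1215
J(q(I(N))) - y = 0 - 1*(-1215) = 0 + 1215 = 1215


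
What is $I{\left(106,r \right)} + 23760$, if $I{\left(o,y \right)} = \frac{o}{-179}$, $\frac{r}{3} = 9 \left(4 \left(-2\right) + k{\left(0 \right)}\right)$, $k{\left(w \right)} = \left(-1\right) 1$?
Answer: $\frac{4252934}{179} \approx 23759.0$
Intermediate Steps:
$k{\left(w \right)} = -1$
$r = -243$ ($r = 3 \cdot 9 \left(4 \left(-2\right) - 1\right) = 3 \cdot 9 \left(-8 - 1\right) = 3 \cdot 9 \left(-9\right) = 3 \left(-81\right) = -243$)
$I{\left(o,y \right)} = - \frac{o}{179}$ ($I{\left(o,y \right)} = o \left(- \frac{1}{179}\right) = - \frac{o}{179}$)
$I{\left(106,r \right)} + 23760 = \left(- \frac{1}{179}\right) 106 + 23760 = - \frac{106}{179} + 23760 = \frac{4252934}{179}$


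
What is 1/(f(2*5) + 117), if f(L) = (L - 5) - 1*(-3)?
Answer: 1/125 ≈ 0.0080000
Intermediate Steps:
f(L) = -2 + L (f(L) = (-5 + L) + 3 = -2 + L)
1/(f(2*5) + 117) = 1/((-2 + 2*5) + 117) = 1/((-2 + 10) + 117) = 1/(8 + 117) = 1/125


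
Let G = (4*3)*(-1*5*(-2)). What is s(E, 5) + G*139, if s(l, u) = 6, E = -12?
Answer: 16686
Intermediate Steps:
G = 120 (G = 12*(-5*(-2)) = 12*10 = 120)
s(E, 5) + G*139 = 6 + 120*139 = 6 + 16680 = 16686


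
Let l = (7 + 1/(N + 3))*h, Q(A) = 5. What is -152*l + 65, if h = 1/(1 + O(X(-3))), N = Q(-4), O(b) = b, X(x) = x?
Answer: 1213/2 ≈ 606.50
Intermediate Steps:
N = 5
h = -½ (h = 1/(1 - 3) = 1/(-2) = -½ ≈ -0.50000)
l = -57/16 (l = (7 + 1/(5 + 3))*(-½) = (7 + 1/8)*(-½) = (7 + ⅛)*(-½) = (57/8)*(-½) = -57/16 ≈ -3.5625)
-152*l + 65 = -152*(-57/16) + 65 = 1083/2 + 65 = 1213/2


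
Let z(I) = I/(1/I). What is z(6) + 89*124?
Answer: 11072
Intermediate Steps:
z(I) = I² (z(I) = I*I = I²)
z(6) + 89*124 = 6² + 89*124 = 36 + 11036 = 11072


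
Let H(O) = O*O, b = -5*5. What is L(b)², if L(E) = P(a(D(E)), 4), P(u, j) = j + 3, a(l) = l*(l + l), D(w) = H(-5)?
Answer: 49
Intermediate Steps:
b = -25
H(O) = O²
D(w) = 25 (D(w) = (-5)² = 25)
a(l) = 2*l² (a(l) = l*(2*l) = 2*l²)
P(u, j) = 3 + j
L(E) = 7 (L(E) = 3 + 4 = 7)
L(b)² = 7² = 49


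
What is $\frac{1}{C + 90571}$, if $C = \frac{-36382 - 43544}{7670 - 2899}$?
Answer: $\frac{4771}{432034315} \approx 1.1043 \cdot 10^{-5}$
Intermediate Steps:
$C = - \frac{79926}{4771} \approx -16.752$
$\frac{1}{C + 90571} = \frac{1}{- \frac{79926}{4771} + 90571} = \frac{1}{\frac{432034315}{4771}} = \frac{4771}{432034315}$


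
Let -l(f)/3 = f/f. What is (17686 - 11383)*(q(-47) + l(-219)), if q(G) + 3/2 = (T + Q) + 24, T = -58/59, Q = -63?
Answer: -33084447/118 ≈ -2.8038e+5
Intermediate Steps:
T = -58/59 (T = -58*1/59 = -58/59 ≈ -0.98305)
l(f) = -3 (l(f) = -3*f/f = -3*1 = -3)
q(G) = -4895/118 (q(G) = -3/2 + ((-58/59 - 63) + 24) = -3/2 + (-3775/59 + 24) = -3/2 - 2359/59 = -4895/118)
(17686 - 11383)*(q(-47) + l(-219)) = (17686 - 11383)*(-4895/118 - 3) = 6303*(-5249/118) = -33084447/118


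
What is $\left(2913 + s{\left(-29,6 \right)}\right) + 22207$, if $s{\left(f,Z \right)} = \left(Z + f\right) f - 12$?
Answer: $25775$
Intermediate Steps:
$s{\left(f,Z \right)} = -12 + f \left(Z + f\right)$ ($s{\left(f,Z \right)} = f \left(Z + f\right) - 12 = -12 + f \left(Z + f\right)$)
$\left(2913 + s{\left(-29,6 \right)}\right) + 22207 = \left(2913 + \left(-12 + \left(-29\right)^{2} + 6 \left(-29\right)\right)\right) + 22207 = \left(2913 - -655\right) + 22207 = \left(2913 + 655\right) + 22207 = 3568 + 22207 = 25775$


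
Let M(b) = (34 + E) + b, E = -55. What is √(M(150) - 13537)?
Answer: 4*I*√838 ≈ 115.79*I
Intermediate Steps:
M(b) = -21 + b (M(b) = (34 - 55) + b = -21 + b)
√(M(150) - 13537) = √((-21 + 150) - 13537) = √(129 - 13537) = √(-13408) = 4*I*√838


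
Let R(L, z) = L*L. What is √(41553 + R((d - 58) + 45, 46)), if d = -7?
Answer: √41953 ≈ 204.82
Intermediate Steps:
R(L, z) = L²
√(41553 + R((d - 58) + 45, 46)) = √(41553 + ((-7 - 58) + 45)²) = √(41553 + (-65 + 45)²) = √(41553 + (-20)²) = √(41553 + 400) = √41953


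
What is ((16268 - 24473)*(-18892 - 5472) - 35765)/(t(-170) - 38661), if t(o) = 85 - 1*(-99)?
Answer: -199870855/38477 ≈ -5194.6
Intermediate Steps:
t(o) = 184 (t(o) = 85 + 99 = 184)
((16268 - 24473)*(-18892 - 5472) - 35765)/(t(-170) - 38661) = ((16268 - 24473)*(-18892 - 5472) - 35765)/(184 - 38661) = (-8205*(-24364) - 35765)/(-38477) = (199906620 - 35765)*(-1/38477) = 199870855*(-1/38477) = -199870855/38477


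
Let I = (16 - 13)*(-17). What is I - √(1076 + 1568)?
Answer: -51 - 2*√661 ≈ -102.42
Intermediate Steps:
I = -51 (I = 3*(-17) = -51)
I - √(1076 + 1568) = -51 - √(1076 + 1568) = -51 - √2644 = -51 - 2*√661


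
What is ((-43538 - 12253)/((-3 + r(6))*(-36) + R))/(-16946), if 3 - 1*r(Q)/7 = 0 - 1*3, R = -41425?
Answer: -55791/725780234 ≈ -7.6870e-5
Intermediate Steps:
r(Q) = 42 (r(Q) = 21 - 7*(0 - 1*3) = 21 - 7*(0 - 3) = 21 - 7*(-3) = 21 + 21 = 42)
((-43538 - 12253)/((-3 + r(6))*(-36) + R))/(-16946) = ((-43538 - 12253)/((-3 + 42)*(-36) - 41425))/(-16946) = -55791/(39*(-36) - 41425)*(-1/16946) = -55791/(-1404 - 41425)*(-1/16946) = -55791/(-42829)*(-1/16946) = -55791*(-1/42829)*(-1/16946) = (55791/42829)*(-1/16946) = -55791/725780234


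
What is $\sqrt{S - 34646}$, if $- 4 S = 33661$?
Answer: $\frac{i \sqrt{172245}}{2} \approx 207.51 i$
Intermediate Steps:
$S = - \frac{33661}{4}$ ($S = \left(- \frac{1}{4}\right) 33661 = - \frac{33661}{4} \approx -8415.3$)
$\sqrt{S - 34646} = \sqrt{- \frac{33661}{4} - 34646} = \sqrt{- \frac{172245}{4}} = \frac{i \sqrt{172245}}{2}$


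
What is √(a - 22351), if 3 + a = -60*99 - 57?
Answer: I*√28351 ≈ 168.38*I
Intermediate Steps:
a = -6000 (a = -3 + (-60*99 - 57) = -3 + (-5940 - 57) = -3 - 5997 = -6000)
√(a - 22351) = √(-6000 - 22351) = √(-28351) = I*√28351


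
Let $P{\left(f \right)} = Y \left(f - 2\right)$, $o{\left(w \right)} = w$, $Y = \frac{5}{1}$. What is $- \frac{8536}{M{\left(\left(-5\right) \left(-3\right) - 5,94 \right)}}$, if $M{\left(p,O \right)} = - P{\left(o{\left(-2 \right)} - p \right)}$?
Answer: $- \frac{4268}{35} \approx -121.94$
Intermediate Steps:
$Y = 5$ ($Y = 5 \cdot 1 = 5$)
$P{\left(f \right)} = -10 + 5 f$ ($P{\left(f \right)} = 5 \left(f - 2\right) = 5 \left(-2 + f\right) = -10 + 5 f$)
$M{\left(p,O \right)} = 20 + 5 p$ ($M{\left(p,O \right)} = - (-10 + 5 \left(-2 - p\right)) = - (-10 - \left(10 + 5 p\right)) = - (-20 - 5 p) = 20 + 5 p$)
$- \frac{8536}{M{\left(\left(-5\right) \left(-3\right) - 5,94 \right)}} = - \frac{8536}{20 + 5 \left(\left(-5\right) \left(-3\right) - 5\right)} = - \frac{8536}{20 + 5 \left(15 - 5\right)} = - \frac{8536}{20 + 5 \cdot 10} = - \frac{8536}{20 + 50} = - \frac{8536}{70} = \left(-8536\right) \frac{1}{70} = - \frac{4268}{35}$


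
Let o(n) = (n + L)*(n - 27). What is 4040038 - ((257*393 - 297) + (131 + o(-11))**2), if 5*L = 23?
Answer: 94982709/25 ≈ 3.7993e+6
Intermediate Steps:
L = 23/5 (L = (1/5)*23 = 23/5 ≈ 4.6000)
o(n) = (-27 + n)*(23/5 + n) (o(n) = (n + 23/5)*(n - 27) = (23/5 + n)*(-27 + n) = (-27 + n)*(23/5 + n))
4040038 - ((257*393 - 297) + (131 + o(-11))**2) = 4040038 - ((257*393 - 297) + (131 + (-621/5 + (-11)**2 - 112/5*(-11)))**2) = 4040038 - ((101001 - 297) + (131 + (-621/5 + 121 + 1232/5))**2) = 4040038 - (100704 + (131 + 1216/5)**2) = 4040038 - (100704 + (1871/5)**2) = 4040038 - (100704 + 3500641/25) = 4040038 - 1*6018241/25 = 4040038 - 6018241/25 = 94982709/25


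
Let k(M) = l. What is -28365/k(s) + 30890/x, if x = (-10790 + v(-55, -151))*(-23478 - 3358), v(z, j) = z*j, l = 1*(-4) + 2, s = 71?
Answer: 47289746617/3334373 ≈ 14183.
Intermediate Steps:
l = -2 (l = -4 + 2 = -2)
k(M) = -2
v(z, j) = j*z
x = 66687460 (x = (-10790 - 151*(-55))*(-23478 - 3358) = (-10790 + 8305)*(-26836) = -2485*(-26836) = 66687460)
-28365/k(s) + 30890/x = -28365/(-2) + 30890/66687460 = -28365*(-½) + 30890*(1/66687460) = 28365/2 + 3089/6668746 = 47289746617/3334373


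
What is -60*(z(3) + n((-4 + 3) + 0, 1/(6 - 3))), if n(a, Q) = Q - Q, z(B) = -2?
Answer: 120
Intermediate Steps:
n(a, Q) = 0
-60*(z(3) + n((-4 + 3) + 0, 1/(6 - 3))) = -60*(-2 + 0) = -60*(-2) = 120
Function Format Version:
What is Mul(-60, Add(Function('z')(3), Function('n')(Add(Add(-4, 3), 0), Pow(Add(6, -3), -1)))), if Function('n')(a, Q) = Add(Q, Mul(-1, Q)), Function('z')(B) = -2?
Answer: 120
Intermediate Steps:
Function('n')(a, Q) = 0
Mul(-60, Add(Function('z')(3), Function('n')(Add(Add(-4, 3), 0), Pow(Add(6, -3), -1)))) = Mul(-60, Add(-2, 0)) = Mul(-60, -2) = 120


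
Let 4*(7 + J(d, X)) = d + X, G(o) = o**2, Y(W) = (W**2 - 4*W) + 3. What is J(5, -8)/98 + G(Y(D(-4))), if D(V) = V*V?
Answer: 14905769/392 ≈ 38025.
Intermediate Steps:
D(V) = V**2
Y(W) = 3 + W**2 - 4*W
J(d, X) = -7 + X/4 + d/4 (J(d, X) = -7 + (d + X)/4 = -7 + (X + d)/4 = -7 + (X/4 + d/4) = -7 + X/4 + d/4)
J(5, -8)/98 + G(Y(D(-4))) = (-7 + (1/4)*(-8) + (1/4)*5)/98 + (3 + ((-4)**2)**2 - 4*(-4)**2)**2 = (-7 - 2 + 5/4)*(1/98) + (3 + 16**2 - 4*16)**2 = -31/4*1/98 + (3 + 256 - 64)**2 = -31/392 + 195**2 = -31/392 + 38025 = 14905769/392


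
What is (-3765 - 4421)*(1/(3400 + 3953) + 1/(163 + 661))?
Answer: -33468461/3029436 ≈ -11.048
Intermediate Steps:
(-3765 - 4421)*(1/(3400 + 3953) + 1/(163 + 661)) = -8186*(1/7353 + 1/824) = -8186*8177/6058872 = -33468461/3029436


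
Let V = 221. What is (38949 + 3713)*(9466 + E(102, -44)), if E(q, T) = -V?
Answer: 394410190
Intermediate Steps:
E(q, T) = -221 (E(q, T) = -1*221 = -221)
(38949 + 3713)*(9466 + E(102, -44)) = (38949 + 3713)*(9466 - 221) = 42662*9245 = 394410190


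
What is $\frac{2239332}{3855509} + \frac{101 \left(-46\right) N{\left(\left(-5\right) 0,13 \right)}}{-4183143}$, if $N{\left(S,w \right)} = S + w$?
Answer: $\frac{9600311013058}{16128145484787} \approx 0.59525$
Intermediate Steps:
$\frac{2239332}{3855509} + \frac{101 \left(-46\right) N{\left(\left(-5\right) 0,13 \right)}}{-4183143} = \frac{2239332}{3855509} + \frac{101 \left(-46\right) \left(\left(-5\right) 0 + 13\right)}{-4183143} = 2239332 \cdot \frac{1}{3855509} + - 4646 \left(0 + 13\right) \left(- \frac{1}{4183143}\right) = \frac{2239332}{3855509} + \left(-4646\right) 13 \left(- \frac{1}{4183143}\right) = \frac{2239332}{3855509} - - \frac{60398}{4183143} = \frac{2239332}{3855509} + \frac{60398}{4183143} = \frac{9600311013058}{16128145484787}$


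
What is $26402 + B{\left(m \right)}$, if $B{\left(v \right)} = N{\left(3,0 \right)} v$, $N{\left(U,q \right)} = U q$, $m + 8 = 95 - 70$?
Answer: $26402$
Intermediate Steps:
$m = 17$ ($m = -8 + \left(95 - 70\right) = -8 + 25 = 17$)
$B{\left(v \right)} = 0$ ($B{\left(v \right)} = 3 \cdot 0 v = 0 v = 0$)
$26402 + B{\left(m \right)} = 26402 + 0 = 26402$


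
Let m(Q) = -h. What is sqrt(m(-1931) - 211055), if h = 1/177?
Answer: 8*I*sqrt(103314723)/177 ≈ 459.41*I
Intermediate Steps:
h = 1/177 ≈ 0.0056497
m(Q) = -1/177 (m(Q) = -1*1/177 = -1/177)
sqrt(m(-1931) - 211055) = sqrt(-1/177 - 211055) = sqrt(-37356736/177) = 8*I*sqrt(103314723)/177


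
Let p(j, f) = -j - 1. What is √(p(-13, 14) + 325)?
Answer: √337 ≈ 18.358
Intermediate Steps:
p(j, f) = -1 - j
√(p(-13, 14) + 325) = √((-1 - 1*(-13)) + 325) = √((-1 + 13) + 325) = √(12 + 325) = √337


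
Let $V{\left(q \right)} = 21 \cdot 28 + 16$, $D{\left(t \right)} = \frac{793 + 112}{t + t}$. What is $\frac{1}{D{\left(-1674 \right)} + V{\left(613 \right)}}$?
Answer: $\frac{3348}{2021287} \approx 0.0016564$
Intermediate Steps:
$D{\left(t \right)} = \frac{905}{2 t}$
$V{\left(q \right)} = 604$ ($V{\left(q \right)} = 588 + 16 = 604$)
$\frac{1}{D{\left(-1674 \right)} + V{\left(613 \right)}} = \frac{1}{\frac{905}{2 \left(-1674\right)} + 604} = \frac{1}{\frac{905}{2} \left(- \frac{1}{1674}\right) + 604} = \frac{1}{- \frac{905}{3348} + 604} = \frac{1}{\frac{2021287}{3348}} = \frac{3348}{2021287}$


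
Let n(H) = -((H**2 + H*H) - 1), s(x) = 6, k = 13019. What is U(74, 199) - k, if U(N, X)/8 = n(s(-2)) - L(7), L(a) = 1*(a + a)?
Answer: -13699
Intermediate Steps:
L(a) = 2*a (L(a) = 1*(2*a) = 2*a)
n(H) = 1 - 2*H**2 (n(H) = -((H**2 + H**2) - 1) = -(2*H**2 - 1) = -(-1 + 2*H**2) = 1 - 2*H**2)
U(N, X) = -680 (U(N, X) = 8*((1 - 2*6**2) - 2*7) = 8*((1 - 2*36) - 1*14) = 8*((1 - 72) - 14) = 8*(-71 - 14) = 8*(-85) = -680)
U(74, 199) - k = -680 - 1*13019 = -680 - 13019 = -13699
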